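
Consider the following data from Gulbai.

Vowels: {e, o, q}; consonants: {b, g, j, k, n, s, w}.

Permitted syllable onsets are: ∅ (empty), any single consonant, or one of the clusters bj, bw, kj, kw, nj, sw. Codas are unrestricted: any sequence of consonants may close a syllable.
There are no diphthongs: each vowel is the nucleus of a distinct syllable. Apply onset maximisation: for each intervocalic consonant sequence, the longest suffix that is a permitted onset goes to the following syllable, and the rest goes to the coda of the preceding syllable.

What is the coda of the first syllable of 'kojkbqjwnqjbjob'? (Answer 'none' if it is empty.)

Nuclei (vowels): o, q, q, o → 4 syllables.
/o…q/ gap (V1→V2): /jkb/ — longest licit onset from the right is /b/, leaving /jk/ as coda.
/q…q/ gap (V2→V3): /jwn/ — longest licit onset from the right is /n/, leaving /jw/ as coda.
/q…o/ gap (V3→V4): /jbj/; trying suffixes from longest down, /bj/ is the first permitted one, so coda /j/ | onset /bj/.
So the parse is kojk.bqjw.nqj.bjob.
Syllable 1 is /kojk/: onset /k/, nucleus /o/, coda /jk/.

jk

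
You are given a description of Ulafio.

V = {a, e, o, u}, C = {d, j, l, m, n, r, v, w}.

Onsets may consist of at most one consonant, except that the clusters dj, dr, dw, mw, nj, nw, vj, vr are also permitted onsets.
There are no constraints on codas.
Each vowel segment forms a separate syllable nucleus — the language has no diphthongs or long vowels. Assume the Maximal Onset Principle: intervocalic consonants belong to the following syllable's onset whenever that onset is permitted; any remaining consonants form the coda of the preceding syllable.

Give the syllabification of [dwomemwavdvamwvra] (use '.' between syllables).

Vowels present: o, e, a, a, a; each is a nucleus, giving 5 syllables.
/o…e/ gap (V1→V2): /m/ → onset of the next syllable (single consonants are always licit onsets).
/e…a/ gap (V2→V3): /mw/ — entire cluster is a permitted onset → onset /mw/, coda ∅.
/a…a/ gap (V3→V4): cluster /vdv/ — the longest permitted-onset suffix is /v/; onset = /v/, preceding coda = /vd/.
/a…a/ gap (V4→V5): /mwvr/ splits as /mw/ + /vr/ (/vr/ is the longest suffix that is a licit onset).

dwo.me.mwavd.vamw.vra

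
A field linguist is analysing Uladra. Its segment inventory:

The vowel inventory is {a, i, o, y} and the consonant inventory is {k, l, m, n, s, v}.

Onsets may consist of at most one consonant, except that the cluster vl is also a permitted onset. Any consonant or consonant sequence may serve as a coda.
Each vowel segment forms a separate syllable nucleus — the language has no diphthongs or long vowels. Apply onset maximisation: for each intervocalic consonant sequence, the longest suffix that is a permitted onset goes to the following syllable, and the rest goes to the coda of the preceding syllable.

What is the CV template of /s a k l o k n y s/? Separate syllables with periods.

CVC.CVC.CVC

Vowels present: a, o, y; each is a nucleus, giving 3 syllables.
σ1/σ2 boundary: /kl/ — longest licit onset from the right is /l/, leaving /k/ as coda.
σ2/σ3 boundary: cluster /kn/ — the longest permitted-onset suffix is /n/; onset = /n/, preceding coda = /k/.
Syllabification: sak.lok.nys.
Mapping each syllable to C/V: /sak/ → CVC, /lok/ → CVC, /nys/ → CVC.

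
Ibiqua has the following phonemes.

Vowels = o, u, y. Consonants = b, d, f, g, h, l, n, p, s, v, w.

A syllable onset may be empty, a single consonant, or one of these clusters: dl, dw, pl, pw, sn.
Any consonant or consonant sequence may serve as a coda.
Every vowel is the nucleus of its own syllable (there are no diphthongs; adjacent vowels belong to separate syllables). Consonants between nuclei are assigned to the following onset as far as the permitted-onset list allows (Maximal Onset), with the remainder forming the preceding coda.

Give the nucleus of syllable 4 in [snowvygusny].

y

Vowels present: o, y, u, y; each is a nucleus, giving 4 syllables.
The fourth nucleus (vowel 4 from the left) is /y/.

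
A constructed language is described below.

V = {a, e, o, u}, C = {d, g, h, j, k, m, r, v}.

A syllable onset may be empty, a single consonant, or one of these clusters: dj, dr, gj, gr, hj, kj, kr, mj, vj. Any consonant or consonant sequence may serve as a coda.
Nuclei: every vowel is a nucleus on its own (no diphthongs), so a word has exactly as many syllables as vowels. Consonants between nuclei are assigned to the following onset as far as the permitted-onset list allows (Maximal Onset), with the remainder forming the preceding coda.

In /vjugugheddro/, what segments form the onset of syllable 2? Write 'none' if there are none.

Vowels present: u, u, e, o; each is a nucleus, giving 4 syllables.
/u…u/ gap (V1→V2): just /g/ — single C goes to the following onset.
/u…e/ gap (V2→V3): /gh/ — longest licit onset from the right is /h/, leaving /g/ as coda.
/e…o/ gap (V3→V4): /ddr/; trying suffixes from longest down, /dr/ is the first permitted one, so coda /d/ | onset /dr/.
Putting it together: vju.gug.hed.dro.
Syllable 2 is /gug/: onset /g/, nucleus /u/, coda /g/.

g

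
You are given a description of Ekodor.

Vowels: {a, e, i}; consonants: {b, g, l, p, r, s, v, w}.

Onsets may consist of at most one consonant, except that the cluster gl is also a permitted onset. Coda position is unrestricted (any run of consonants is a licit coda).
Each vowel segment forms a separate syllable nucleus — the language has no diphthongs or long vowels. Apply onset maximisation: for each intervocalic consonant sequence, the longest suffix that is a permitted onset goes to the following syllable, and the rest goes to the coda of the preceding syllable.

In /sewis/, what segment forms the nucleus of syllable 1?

Nuclei (vowels): e, i → 2 syllables.
The first nucleus (vowel 1 from the left) is /e/.

e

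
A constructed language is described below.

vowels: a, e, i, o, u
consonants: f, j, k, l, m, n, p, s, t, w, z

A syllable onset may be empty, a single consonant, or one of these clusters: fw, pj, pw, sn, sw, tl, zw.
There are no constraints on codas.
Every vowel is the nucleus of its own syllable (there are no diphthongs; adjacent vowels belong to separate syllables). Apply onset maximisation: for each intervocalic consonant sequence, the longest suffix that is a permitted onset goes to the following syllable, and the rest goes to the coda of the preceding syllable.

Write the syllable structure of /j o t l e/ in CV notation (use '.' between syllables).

CV.CCV

Nuclei (vowels): o, e → 2 syllables.
σ1/σ2 boundary: /tl/ — entire cluster is a permitted onset → onset /tl/, coda ∅.
Putting it together: jo.tle.
Mapping each syllable to C/V: /jo/ → CV, /tle/ → CCV.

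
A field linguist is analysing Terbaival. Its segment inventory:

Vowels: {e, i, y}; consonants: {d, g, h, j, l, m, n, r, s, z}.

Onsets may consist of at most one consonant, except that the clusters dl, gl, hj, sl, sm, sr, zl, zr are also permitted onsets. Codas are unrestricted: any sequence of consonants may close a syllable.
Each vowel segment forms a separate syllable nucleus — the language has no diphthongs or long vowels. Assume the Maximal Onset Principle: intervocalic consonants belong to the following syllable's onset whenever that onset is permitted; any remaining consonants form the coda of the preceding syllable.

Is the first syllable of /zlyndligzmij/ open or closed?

Nuclei (vowels): y, i, i → 3 syllables.
/y…i/ gap (V1→V2): /ndl/ — longest licit onset from the right is /dl/, leaving /n/ as coda.
/i…i/ gap (V2→V3): /gzm/; trying suffixes from longest down, /m/ is the first permitted one, so coda /gz/ | onset /m/.
So the parse is zlyn.dligz.mij.
Syllable 1 is /zlyn/ with coda /n/, so it is closed.

closed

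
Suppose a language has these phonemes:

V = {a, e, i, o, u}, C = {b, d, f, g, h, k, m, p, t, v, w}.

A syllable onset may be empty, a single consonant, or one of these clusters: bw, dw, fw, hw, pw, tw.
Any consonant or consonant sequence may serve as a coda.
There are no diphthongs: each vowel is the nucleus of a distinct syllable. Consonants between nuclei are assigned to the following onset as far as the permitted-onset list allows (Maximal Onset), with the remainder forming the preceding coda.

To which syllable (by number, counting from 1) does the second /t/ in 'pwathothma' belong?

Vowels present: a, o, a; each is a nucleus, giving 3 syllables.
V1 /a/ – V2 /o/: /th/; trying suffixes from longest down, /h/ is the first permitted one, so coda /t/ | onset /h/.
V2 /o/ – V3 /a/: /thm/ splits as /th/ + /m/ (/m/ is the longest suffix that is a licit onset).
Syllabification: pwat.hoth.ma.
The second /t/ is in the coda of syllable 2 (/hoth/).

2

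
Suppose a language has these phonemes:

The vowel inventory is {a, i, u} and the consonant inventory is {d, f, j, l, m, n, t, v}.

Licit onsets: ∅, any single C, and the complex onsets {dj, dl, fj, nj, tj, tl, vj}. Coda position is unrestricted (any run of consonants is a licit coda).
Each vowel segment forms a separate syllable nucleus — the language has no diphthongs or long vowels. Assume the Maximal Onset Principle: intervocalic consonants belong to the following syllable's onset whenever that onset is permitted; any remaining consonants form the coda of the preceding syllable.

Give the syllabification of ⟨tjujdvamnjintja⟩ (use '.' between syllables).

Vowels present: u, a, i, a; each is a nucleus, giving 4 syllables.
V1 /u/ – V2 /a/: /jdv/ — longest licit onset from the right is /v/, leaving /jd/ as coda.
V2 /a/ – V3 /i/: /mnj/ — longest licit onset from the right is /nj/, leaving /m/ as coda.
V3 /i/ – V4 /a/: cluster /ntj/ — the longest permitted-onset suffix is /tj/; onset = /tj/, preceding coda = /n/.

tjujd.vam.njin.tja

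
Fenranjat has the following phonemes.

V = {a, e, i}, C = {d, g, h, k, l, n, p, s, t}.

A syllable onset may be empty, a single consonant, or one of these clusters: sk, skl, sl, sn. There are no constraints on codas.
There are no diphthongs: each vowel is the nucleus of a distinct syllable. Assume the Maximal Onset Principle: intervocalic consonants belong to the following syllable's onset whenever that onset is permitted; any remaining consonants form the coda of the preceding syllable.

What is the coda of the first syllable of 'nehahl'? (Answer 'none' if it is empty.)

none

Vowels present: e, a; each is a nucleus, giving 2 syllables.
σ1/σ2 boundary: just /h/ — single C goes to the following onset.
Putting it together: ne.hahl.
Syllable 1 is /ne/: onset /n/, nucleus /e/, coda ∅.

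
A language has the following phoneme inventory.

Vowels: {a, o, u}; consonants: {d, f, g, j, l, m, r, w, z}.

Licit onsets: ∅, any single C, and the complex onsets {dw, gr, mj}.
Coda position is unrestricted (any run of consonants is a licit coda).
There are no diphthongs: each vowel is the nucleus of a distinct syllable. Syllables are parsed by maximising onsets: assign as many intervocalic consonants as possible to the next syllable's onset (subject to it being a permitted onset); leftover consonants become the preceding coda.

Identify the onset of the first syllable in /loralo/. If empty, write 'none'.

l

The vowels are o, a, o — 3 nuclei, so 3 syllables.
σ1/σ2 boundary: /r/ → onset of the next syllable (single consonants are always licit onsets).
σ2/σ3 boundary: just /l/ — single C goes to the following onset.
Syllabification: lo.ra.lo.
Syllable 1 is /lo/: onset /l/, nucleus /o/, coda ∅.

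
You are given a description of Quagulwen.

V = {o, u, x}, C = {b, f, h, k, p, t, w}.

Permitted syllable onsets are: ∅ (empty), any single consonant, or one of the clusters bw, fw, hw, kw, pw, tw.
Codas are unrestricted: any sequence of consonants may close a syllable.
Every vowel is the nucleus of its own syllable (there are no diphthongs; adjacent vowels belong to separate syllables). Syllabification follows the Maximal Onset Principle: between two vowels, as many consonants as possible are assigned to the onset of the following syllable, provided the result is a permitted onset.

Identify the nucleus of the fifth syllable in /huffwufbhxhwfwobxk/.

x

The vowels are u, u, x, o, x — 5 nuclei, so 5 syllables.
The fifth nucleus (vowel 5 from the left) is /x/.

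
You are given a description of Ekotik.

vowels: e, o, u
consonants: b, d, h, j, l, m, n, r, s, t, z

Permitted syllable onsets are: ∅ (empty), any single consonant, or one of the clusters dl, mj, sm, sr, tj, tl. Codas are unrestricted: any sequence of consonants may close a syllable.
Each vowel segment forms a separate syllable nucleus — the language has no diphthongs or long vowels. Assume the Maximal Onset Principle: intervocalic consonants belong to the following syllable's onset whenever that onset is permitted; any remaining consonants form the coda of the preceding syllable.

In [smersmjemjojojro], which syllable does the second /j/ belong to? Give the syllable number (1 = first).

Vowels present: e, e, o, o, o; each is a nucleus, giving 5 syllables.
Between /e/ (V1) and /e/ (V2): /rsmj/; trying suffixes from longest down, /mj/ is the first permitted one, so coda /rs/ | onset /mj/.
Between /e/ (V2) and /o/ (V3): /mj/ is a licit onset in full, so it all attaches to the next syllable.
Between /o/ (V3) and /o/ (V4): /j/ → onset of the next syllable (single consonants are always licit onsets).
Between /o/ (V4) and /o/ (V5): cluster /jr/ — the longest permitted-onset suffix is /r/; onset = /r/, preceding coda = /j/.
So the parse is smers.mje.mjo.joj.ro.
The second /j/ is in the onset of syllable 3 (/mjo/).

3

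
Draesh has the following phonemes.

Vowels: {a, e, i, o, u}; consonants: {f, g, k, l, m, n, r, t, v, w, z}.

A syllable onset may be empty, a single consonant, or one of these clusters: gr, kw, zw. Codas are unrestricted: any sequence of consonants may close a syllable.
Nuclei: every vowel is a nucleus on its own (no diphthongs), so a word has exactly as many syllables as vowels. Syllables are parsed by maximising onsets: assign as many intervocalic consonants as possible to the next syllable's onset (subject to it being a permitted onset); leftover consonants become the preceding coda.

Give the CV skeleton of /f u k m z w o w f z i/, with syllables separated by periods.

Nuclei (vowels): u, o, i → 3 syllables.
V1 /u/ – V2 /o/: /kmzw/ — longest licit onset from the right is /zw/, leaving /km/ as coda.
V2 /o/ – V3 /i/: /wfz/ splits as /wf/ + /z/ (/z/ is the longest suffix that is a licit onset).
Result: fukm.zwowf.zi.
Mapping each syllable to C/V: /fukm/ → CVCC, /zwowf/ → CCVCC, /zi/ → CV.

CVCC.CCVCC.CV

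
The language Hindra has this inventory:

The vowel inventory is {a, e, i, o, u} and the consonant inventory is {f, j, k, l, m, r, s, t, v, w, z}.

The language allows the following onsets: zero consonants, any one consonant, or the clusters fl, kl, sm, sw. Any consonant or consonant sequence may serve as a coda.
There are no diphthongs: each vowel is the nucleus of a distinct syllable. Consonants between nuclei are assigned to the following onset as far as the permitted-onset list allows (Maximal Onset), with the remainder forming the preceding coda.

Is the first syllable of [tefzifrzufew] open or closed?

Vowels present: e, i, u, e; each is a nucleus, giving 4 syllables.
V1 /e/ – V2 /i/: /fz/ splits as /f/ + /z/ (/z/ is the longest suffix that is a licit onset).
V2 /i/ – V3 /u/: cluster /frz/ — the longest permitted-onset suffix is /z/; onset = /z/, preceding coda = /fr/.
V3 /u/ – V4 /e/: /f/ → onset of the next syllable (single consonants are always licit onsets).
So the parse is tef.zifr.zu.few.
Syllable 1 is /tef/ with coda /f/, so it is closed.

closed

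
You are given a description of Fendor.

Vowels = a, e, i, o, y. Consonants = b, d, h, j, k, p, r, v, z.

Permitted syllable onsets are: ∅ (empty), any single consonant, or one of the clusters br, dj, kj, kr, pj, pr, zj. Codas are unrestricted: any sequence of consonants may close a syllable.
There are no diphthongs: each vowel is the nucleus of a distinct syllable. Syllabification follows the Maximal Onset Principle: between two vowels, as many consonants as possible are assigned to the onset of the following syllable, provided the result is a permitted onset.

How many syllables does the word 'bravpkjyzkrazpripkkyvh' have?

5

Vowels present: a, y, a, i, y; each is a nucleus, giving 5 syllables.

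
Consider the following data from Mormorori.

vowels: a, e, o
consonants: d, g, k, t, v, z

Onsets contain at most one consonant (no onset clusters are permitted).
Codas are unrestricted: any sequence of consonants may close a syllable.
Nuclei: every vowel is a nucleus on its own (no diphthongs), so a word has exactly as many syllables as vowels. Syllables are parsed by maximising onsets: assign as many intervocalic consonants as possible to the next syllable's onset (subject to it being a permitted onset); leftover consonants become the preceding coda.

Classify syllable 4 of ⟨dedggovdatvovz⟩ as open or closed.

closed

Nuclei (vowels): e, o, a, o → 4 syllables.
Between /e/ (V1) and /o/ (V2): /dgg/; trying suffixes from longest down, /g/ is the first permitted one, so coda /dg/ | onset /g/.
Between /o/ (V2) and /a/ (V3): /vd/ splits as /v/ + /d/ (/d/ is the longest suffix that is a licit onset).
Between /a/ (V3) and /o/ (V4): /tv/ — longest licit onset from the right is /v/, leaving /t/ as coda.
Result: dedg.gov.dat.vovz.
Syllable 4 is /vovz/ with coda /vz/, so it is closed.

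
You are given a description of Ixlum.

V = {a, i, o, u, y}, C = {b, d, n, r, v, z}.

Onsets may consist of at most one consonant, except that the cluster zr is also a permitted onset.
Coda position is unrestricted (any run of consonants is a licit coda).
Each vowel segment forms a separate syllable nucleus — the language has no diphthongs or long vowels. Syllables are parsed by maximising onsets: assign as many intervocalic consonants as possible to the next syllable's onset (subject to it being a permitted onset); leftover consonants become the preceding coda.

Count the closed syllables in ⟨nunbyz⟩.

2

Nuclei (vowels): u, y → 2 syllables.
V1 /u/ – V2 /y/: /nb/ — longest licit onset from the right is /b/, leaving /n/ as coda.
So the parse is nun.byz.
Classifying each syllable: /nun/ (closed), /byz/ (closed).
Closed syllables: 2.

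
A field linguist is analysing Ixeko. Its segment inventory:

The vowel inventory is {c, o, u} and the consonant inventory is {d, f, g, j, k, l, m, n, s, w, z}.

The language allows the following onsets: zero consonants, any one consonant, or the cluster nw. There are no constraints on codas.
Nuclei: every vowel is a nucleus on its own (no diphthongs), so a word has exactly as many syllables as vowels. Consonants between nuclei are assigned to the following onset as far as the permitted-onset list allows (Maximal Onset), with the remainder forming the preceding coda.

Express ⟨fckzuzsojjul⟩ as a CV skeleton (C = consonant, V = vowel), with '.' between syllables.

Nuclei (vowels): c, u, o, u → 4 syllables.
/c…u/ gap (V1→V2): /kz/ — longest licit onset from the right is /z/, leaving /k/ as coda.
/u…o/ gap (V2→V3): /zs/; trying suffixes from longest down, /s/ is the first permitted one, so coda /z/ | onset /s/.
/o…u/ gap (V3→V4): /jj/ splits as /j/ + /j/ (/j/ is the longest suffix that is a licit onset).
So the parse is fck.zuz.soj.jul.
Mapping each syllable to C/V: /fck/ → CVC, /zuz/ → CVC, /soj/ → CVC, /jul/ → CVC.

CVC.CVC.CVC.CVC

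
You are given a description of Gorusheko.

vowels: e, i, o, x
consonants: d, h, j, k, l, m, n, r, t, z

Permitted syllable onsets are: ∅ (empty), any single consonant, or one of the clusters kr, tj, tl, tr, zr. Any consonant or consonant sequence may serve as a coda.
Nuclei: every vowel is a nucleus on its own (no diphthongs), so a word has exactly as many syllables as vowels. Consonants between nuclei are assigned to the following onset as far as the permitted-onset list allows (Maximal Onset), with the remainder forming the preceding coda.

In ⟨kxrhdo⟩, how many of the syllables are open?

Vowels present: x, o; each is a nucleus, giving 2 syllables.
V1 /x/ – V2 /o/: /rhd/ — longest licit onset from the right is /d/, leaving /rh/ as coda.
Putting it together: kxrh.do.
Classifying each syllable: /kxrh/ (closed), /do/ (open).
Open syllables: 1.

1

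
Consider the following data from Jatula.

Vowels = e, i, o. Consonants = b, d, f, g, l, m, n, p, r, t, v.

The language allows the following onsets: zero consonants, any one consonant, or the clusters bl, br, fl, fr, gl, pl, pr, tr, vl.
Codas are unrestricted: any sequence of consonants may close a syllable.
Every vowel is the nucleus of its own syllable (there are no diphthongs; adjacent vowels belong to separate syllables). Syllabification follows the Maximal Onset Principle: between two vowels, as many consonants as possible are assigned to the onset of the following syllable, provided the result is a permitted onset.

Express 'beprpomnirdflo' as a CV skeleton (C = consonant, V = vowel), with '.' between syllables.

Vowels present: e, o, i, o; each is a nucleus, giving 4 syllables.
V1 /e/ – V2 /o/: /prp/; trying suffixes from longest down, /p/ is the first permitted one, so coda /pr/ | onset /p/.
V2 /o/ – V3 /i/: /mn/ splits as /m/ + /n/ (/n/ is the longest suffix that is a licit onset).
V3 /i/ – V4 /o/: /rdfl/; trying suffixes from longest down, /fl/ is the first permitted one, so coda /rd/ | onset /fl/.
So the parse is bepr.pom.nird.flo.
Mapping each syllable to C/V: /bepr/ → CVCC, /pom/ → CVC, /nird/ → CVCC, /flo/ → CCV.

CVCC.CVC.CVCC.CCV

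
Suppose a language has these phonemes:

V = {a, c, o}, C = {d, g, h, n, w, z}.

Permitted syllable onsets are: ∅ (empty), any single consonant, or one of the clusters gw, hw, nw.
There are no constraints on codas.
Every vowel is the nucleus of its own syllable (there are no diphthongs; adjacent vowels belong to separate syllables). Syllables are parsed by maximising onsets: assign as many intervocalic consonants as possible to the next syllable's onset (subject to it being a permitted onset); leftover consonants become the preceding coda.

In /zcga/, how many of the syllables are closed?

0

Vowels present: c, a; each is a nucleus, giving 2 syllables.
Between /c/ (V1) and /a/ (V2): /g/ → onset of the next syllable (single consonants are always licit onsets).
Syllabification: zc.ga.
Classifying each syllable: /zc/ (open), /ga/ (open).
Closed syllables: 0.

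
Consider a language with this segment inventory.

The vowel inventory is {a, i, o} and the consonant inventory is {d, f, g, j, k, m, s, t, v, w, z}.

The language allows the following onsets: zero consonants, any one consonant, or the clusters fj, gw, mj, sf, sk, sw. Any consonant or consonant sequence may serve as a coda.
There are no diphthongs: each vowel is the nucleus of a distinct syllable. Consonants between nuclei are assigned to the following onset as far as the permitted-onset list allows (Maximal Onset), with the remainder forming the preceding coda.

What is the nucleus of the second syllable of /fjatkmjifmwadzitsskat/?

Vowels present: a, i, a, i, a; each is a nucleus, giving 5 syllables.
The second nucleus (vowel 2 from the left) is /i/.

i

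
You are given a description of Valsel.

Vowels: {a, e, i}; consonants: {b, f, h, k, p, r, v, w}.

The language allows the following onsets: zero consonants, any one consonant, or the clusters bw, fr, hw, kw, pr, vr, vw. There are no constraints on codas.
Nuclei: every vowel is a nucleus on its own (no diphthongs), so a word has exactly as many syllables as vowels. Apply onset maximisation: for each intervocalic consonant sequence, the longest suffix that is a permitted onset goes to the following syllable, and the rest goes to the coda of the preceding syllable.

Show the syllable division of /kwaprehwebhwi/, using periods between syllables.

kwa.pre.hweb.hwi

Nuclei (vowels): a, e, e, i → 4 syllables.
Between /a/ (V1) and /e/ (V2): /pr/ — entire cluster is a permitted onset → onset /pr/, coda ∅.
Between /e/ (V2) and /e/ (V3): cluster /hw/ — /hw/ is itself a permitted onset, so the whole cluster goes right; preceding coda = ∅.
Between /e/ (V3) and /i/ (V4): /bhw/; trying suffixes from longest down, /hw/ is the first permitted one, so coda /b/ | onset /hw/.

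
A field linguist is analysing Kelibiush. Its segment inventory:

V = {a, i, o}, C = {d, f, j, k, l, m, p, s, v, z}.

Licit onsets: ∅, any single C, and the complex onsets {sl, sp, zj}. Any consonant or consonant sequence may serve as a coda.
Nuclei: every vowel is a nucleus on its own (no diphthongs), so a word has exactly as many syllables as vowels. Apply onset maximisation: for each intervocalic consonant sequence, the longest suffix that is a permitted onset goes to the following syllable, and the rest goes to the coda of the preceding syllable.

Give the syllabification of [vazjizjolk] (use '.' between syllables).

Vowels present: a, i, o; each is a nucleus, giving 3 syllables.
V1 /a/ – V2 /i/: cluster /zj/ — /zj/ is itself a permitted onset, so the whole cluster goes right; preceding coda = ∅.
V2 /i/ – V3 /o/: /zj/ is a licit onset in full, so it all attaches to the next syllable.

va.zji.zjolk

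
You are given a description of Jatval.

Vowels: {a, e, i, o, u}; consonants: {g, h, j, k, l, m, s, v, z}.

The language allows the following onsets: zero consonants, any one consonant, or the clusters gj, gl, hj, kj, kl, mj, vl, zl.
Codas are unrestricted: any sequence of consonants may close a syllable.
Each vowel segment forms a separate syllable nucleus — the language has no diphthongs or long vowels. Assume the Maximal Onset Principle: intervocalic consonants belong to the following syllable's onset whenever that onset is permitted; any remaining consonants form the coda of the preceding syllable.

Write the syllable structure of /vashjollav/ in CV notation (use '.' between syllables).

CVC.CCVC.CVC

The vowels are a, o, a — 3 nuclei, so 3 syllables.
V1 /a/ – V2 /o/: cluster /shj/ — the longest permitted-onset suffix is /hj/; onset = /hj/, preceding coda = /s/.
V2 /o/ – V3 /a/: /ll/ splits as /l/ + /l/ (/l/ is the longest suffix that is a licit onset).
So the parse is vas.hjol.lav.
Mapping each syllable to C/V: /vas/ → CVC, /hjol/ → CCVC, /lav/ → CVC.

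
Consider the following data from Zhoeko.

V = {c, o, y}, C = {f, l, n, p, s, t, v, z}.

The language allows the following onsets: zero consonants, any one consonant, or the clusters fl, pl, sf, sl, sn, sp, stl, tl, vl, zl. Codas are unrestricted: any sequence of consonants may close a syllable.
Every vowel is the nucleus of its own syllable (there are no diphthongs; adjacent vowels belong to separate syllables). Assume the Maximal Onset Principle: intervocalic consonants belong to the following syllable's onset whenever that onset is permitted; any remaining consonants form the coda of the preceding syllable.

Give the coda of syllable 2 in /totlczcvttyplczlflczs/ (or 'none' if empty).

Nuclei (vowels): o, c, c, y, c, c → 6 syllables.
Between /o/ (V1) and /c/ (V2): cluster /tl/ — /tl/ is itself a permitted onset, so the whole cluster goes right; preceding coda = ∅.
Between /c/ (V2) and /c/ (V3): /z/ is a single consonant, so it becomes the next onset.
Between /c/ (V3) and /y/ (V4): cluster /vtt/ — the longest permitted-onset suffix is /t/; onset = /t/, preceding coda = /vt/.
Between /y/ (V4) and /c/ (V5): cluster /pl/ — /pl/ is itself a permitted onset, so the whole cluster goes right; preceding coda = ∅.
Between /c/ (V5) and /c/ (V6): /zlfl/ splits as /zl/ + /fl/ (/fl/ is the longest suffix that is a licit onset).
Syllabification: to.tlc.zcvt.ty.plczl.flczs.
Syllable 2 is /tlc/: onset /tl/, nucleus /c/, coda ∅.

none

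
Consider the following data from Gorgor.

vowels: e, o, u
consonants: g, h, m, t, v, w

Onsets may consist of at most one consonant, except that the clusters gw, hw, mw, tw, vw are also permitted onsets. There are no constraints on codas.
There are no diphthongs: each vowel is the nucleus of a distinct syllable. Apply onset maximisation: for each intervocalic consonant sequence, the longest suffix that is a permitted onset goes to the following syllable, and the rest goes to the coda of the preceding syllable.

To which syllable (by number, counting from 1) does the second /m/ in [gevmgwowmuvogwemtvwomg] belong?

3

Vowels present: e, o, u, o, e, o; each is a nucleus, giving 6 syllables.
σ1/σ2 boundary: /vmgw/ — longest licit onset from the right is /gw/, leaving /vm/ as coda.
σ2/σ3 boundary: /wm/; trying suffixes from longest down, /m/ is the first permitted one, so coda /w/ | onset /m/.
σ3/σ4 boundary: /v/ is a single consonant, so it becomes the next onset.
σ4/σ5 boundary: /gw/ — entire cluster is a permitted onset → onset /gw/, coda ∅.
σ5/σ6 boundary: cluster /mtvw/ — the longest permitted-onset suffix is /vw/; onset = /vw/, preceding coda = /mt/.
So the parse is gevm.gwow.mu.vo.gwemt.vwomg.
The second /m/ is in the onset of syllable 3 (/mu/).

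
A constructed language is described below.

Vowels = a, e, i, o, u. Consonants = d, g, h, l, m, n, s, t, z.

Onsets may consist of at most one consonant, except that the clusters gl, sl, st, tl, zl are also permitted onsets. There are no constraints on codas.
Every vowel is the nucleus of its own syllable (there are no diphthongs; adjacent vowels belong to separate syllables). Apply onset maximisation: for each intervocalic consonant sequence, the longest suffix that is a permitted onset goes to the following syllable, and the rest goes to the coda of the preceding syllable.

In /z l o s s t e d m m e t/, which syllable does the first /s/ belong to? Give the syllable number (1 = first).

Vowels present: o, e, e; each is a nucleus, giving 3 syllables.
Between /o/ (V1) and /e/ (V2): /sst/ — longest licit onset from the right is /st/, leaving /s/ as coda.
Between /e/ (V2) and /e/ (V3): /dmm/ splits as /dm/ + /m/ (/m/ is the longest suffix that is a licit onset).
Result: zlos.stedm.met.
The first /s/ is in the coda of syllable 1 (/zlos/).

1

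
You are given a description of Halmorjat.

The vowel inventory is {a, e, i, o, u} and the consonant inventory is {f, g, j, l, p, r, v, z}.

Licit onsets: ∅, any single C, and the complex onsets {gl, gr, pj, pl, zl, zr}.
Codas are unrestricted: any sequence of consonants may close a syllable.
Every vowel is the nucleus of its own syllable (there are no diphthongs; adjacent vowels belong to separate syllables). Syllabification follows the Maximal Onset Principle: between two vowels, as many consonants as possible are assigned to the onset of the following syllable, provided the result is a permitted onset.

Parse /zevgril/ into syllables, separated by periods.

zev.gril

Vowels present: e, i; each is a nucleus, giving 2 syllables.
V1 /e/ – V2 /i/: cluster /vgr/ — the longest permitted-onset suffix is /gr/; onset = /gr/, preceding coda = /v/.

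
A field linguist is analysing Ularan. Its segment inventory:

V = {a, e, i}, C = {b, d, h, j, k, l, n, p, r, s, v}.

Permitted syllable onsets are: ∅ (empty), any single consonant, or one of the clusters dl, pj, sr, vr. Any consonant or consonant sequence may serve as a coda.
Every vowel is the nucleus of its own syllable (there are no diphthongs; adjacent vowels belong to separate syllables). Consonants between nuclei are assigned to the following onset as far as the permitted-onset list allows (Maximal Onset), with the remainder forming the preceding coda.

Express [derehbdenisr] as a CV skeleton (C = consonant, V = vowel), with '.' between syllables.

Vowels present: e, e, e, i; each is a nucleus, giving 4 syllables.
V1 /e/ – V2 /e/: just /r/ — single C goes to the following onset.
V2 /e/ – V3 /e/: cluster /hbd/ — the longest permitted-onset suffix is /d/; onset = /d/, preceding coda = /hb/.
V3 /e/ – V4 /i/: just /n/ — single C goes to the following onset.
Putting it together: de.rehb.de.nisr.
Mapping each syllable to C/V: /de/ → CV, /rehb/ → CVCC, /de/ → CV, /nisr/ → CVCC.

CV.CVCC.CV.CVCC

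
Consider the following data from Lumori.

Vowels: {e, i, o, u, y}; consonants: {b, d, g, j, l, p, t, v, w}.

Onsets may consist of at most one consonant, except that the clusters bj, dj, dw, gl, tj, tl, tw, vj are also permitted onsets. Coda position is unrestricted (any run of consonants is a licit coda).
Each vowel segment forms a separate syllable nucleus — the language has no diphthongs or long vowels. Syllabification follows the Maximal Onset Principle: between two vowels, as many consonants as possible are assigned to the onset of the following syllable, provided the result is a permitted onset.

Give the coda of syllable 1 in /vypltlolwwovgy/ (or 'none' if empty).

Nuclei (vowels): y, o, o, y → 4 syllables.
V1 /y/ – V2 /o/: /pltl/ — longest licit onset from the right is /tl/, leaving /pl/ as coda.
V2 /o/ – V3 /o/: cluster /lww/ — the longest permitted-onset suffix is /w/; onset = /w/, preceding coda = /lw/.
V3 /o/ – V4 /y/: cluster /vg/ — the longest permitted-onset suffix is /g/; onset = /g/, preceding coda = /v/.
Result: vypl.tlolw.wov.gy.
Syllable 1 is /vypl/: onset /v/, nucleus /y/, coda /pl/.

pl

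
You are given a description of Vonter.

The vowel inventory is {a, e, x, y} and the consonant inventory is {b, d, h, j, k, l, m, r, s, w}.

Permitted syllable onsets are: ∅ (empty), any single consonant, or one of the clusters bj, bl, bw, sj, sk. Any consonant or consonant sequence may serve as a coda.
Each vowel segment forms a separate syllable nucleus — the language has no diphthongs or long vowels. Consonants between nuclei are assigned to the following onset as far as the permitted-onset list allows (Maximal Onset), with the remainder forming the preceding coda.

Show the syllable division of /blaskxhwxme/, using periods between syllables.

bla.skxh.wx.me

The vowels are a, x, x, e — 4 nuclei, so 4 syllables.
Between /a/ (V1) and /x/ (V2): /sk/ is a licit onset in full, so it all attaches to the next syllable.
Between /x/ (V2) and /x/ (V3): /hw/ splits as /h/ + /w/ (/w/ is the longest suffix that is a licit onset).
Between /x/ (V3) and /e/ (V4): just /m/ — single C goes to the following onset.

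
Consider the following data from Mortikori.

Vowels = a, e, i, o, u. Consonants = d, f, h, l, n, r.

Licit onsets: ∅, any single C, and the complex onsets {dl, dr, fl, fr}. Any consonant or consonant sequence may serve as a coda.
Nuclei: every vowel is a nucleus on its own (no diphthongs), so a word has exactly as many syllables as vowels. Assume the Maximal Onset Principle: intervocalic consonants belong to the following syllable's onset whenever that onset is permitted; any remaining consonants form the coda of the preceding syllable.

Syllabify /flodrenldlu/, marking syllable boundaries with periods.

flo.drenl.dlu

Vowels present: o, e, u; each is a nucleus, giving 3 syllables.
Between /o/ (V1) and /e/ (V2): cluster /dr/ — /dr/ is itself a permitted onset, so the whole cluster goes right; preceding coda = ∅.
Between /e/ (V2) and /u/ (V3): /nldl/ — longest licit onset from the right is /dl/, leaving /nl/ as coda.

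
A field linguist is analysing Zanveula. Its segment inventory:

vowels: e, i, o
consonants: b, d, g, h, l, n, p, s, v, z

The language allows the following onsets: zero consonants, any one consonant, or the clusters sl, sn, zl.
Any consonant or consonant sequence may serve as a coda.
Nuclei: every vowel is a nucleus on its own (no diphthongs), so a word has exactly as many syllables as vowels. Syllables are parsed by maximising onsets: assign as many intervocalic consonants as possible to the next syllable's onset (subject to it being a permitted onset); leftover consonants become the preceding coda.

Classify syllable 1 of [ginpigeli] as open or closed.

The vowels are i, i, e, i — 4 nuclei, so 4 syllables.
Between /i/ (V1) and /i/ (V2): /np/; trying suffixes from longest down, /p/ is the first permitted one, so coda /n/ | onset /p/.
Between /i/ (V2) and /e/ (V3): just /g/ — single C goes to the following onset.
Between /e/ (V3) and /i/ (V4): /l/ is a single consonant, so it becomes the next onset.
So the parse is gin.pi.ge.li.
Syllable 1 is /gin/ with coda /n/, so it is closed.

closed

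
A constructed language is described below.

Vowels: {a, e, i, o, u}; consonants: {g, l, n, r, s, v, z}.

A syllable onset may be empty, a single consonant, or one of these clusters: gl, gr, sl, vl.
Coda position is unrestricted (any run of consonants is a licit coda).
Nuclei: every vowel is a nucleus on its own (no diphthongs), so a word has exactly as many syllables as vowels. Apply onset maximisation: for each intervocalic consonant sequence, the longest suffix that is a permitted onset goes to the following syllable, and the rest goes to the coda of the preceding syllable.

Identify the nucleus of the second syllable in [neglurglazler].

Vowels present: e, u, a, e; each is a nucleus, giving 4 syllables.
The second nucleus (vowel 2 from the left) is /u/.

u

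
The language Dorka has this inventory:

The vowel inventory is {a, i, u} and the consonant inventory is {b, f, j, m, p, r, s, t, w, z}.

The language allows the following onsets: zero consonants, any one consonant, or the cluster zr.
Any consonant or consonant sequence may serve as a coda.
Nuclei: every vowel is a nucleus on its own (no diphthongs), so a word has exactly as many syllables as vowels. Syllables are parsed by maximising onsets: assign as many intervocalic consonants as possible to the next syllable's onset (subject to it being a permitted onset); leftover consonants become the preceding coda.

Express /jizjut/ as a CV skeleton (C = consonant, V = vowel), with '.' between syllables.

Vowels present: i, u; each is a nucleus, giving 2 syllables.
/i…u/ gap (V1→V2): /zj/; trying suffixes from longest down, /j/ is the first permitted one, so coda /z/ | onset /j/.
Putting it together: jiz.jut.
Mapping each syllable to C/V: /jiz/ → CVC, /jut/ → CVC.

CVC.CVC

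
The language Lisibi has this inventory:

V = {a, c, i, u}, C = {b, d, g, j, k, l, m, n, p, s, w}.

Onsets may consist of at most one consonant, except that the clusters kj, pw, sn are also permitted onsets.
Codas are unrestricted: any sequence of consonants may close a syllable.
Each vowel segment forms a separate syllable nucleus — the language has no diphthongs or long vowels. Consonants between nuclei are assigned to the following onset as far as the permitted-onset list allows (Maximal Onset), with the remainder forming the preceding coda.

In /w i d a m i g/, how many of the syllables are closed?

Vowels present: i, a, i; each is a nucleus, giving 3 syllables.
Between /i/ (V1) and /a/ (V2): /d/ is a single consonant, so it becomes the next onset.
Between /a/ (V2) and /i/ (V3): just /m/ — single C goes to the following onset.
So the parse is wi.da.mig.
Classifying each syllable: /wi/ (open), /da/ (open), /mig/ (closed).
Closed syllables: 1.

1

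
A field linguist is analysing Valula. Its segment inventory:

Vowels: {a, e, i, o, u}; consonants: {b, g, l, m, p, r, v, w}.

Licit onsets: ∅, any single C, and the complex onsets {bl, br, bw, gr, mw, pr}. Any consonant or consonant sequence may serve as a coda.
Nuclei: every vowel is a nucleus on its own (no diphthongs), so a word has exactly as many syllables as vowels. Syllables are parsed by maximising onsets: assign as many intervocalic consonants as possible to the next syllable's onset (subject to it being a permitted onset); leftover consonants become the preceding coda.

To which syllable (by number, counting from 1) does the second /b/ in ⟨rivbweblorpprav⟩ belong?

The vowels are i, e, o, a — 4 nuclei, so 4 syllables.
Between /i/ (V1) and /e/ (V2): /vbw/ splits as /v/ + /bw/ (/bw/ is the longest suffix that is a licit onset).
Between /e/ (V2) and /o/ (V3): /bl/ is a licit onset in full, so it all attaches to the next syllable.
Between /o/ (V3) and /a/ (V4): cluster /rppr/ — the longest permitted-onset suffix is /pr/; onset = /pr/, preceding coda = /rp/.
Syllabification: riv.bwe.blorp.prav.
The second /b/ is in the onset of syllable 3 (/blorp/).

3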